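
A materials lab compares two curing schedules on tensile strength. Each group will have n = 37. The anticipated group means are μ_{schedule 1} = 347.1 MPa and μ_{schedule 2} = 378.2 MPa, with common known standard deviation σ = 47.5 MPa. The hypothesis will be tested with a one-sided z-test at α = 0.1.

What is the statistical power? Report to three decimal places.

Power ≈ 0.938

Standardized effect: d = |μ_{schedule 1} − μ_{schedule 2}| / σ = |347.1 − 378.2| / 47.5 = 0.6547
Noncentrality parameter: δ = d·√(n/2) = 0.6547 × √(37/2) = 2.8161
One-sided α = 0.1 → critical value z_{0.1} = 1.282.
Power = Φ(δ − 1.282) = Φ(1.535) = 0.9376.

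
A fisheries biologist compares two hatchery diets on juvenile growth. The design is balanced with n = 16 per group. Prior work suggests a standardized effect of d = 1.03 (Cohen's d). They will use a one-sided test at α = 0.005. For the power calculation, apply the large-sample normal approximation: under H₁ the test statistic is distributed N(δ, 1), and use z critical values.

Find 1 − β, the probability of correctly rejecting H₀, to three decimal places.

Power ≈ 0.632

Noncentrality parameter: δ = d·√(n/2) = 1.03 × √(16/2) = 2.9133
Critical value for a one-sided test at α = 0.005: z_α = 2.576.
Power = Φ(δ − 2.576) = Φ(0.337) = 0.6321.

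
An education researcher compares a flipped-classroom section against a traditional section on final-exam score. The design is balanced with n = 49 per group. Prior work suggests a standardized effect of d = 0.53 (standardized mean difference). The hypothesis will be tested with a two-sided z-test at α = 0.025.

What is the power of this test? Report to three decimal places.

Noncentrality parameter: δ = d·√(n/2) = 0.53 × √(49/2) = 2.6234
Two-sided α = 0.025 → critical value z_{0.0125} = 2.241.
Power = Φ(δ − 2.241) + Φ(−δ − 2.241) = Φ(0.382) + Φ(-4.865) = 0.6488 + 0.0000 = 0.6488.

Power ≈ 0.649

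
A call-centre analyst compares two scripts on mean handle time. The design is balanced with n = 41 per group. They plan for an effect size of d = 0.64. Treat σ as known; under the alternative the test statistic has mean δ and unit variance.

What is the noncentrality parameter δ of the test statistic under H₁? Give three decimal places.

δ = d·√(n/2) = 0.64 × √(41/2) = 2.8977

δ ≈ 2.898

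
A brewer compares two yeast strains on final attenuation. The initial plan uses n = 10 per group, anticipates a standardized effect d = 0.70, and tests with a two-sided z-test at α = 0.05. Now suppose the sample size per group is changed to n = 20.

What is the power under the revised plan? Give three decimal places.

With n = 20 per group: δ = d·√(n/2) = 0.70 × √(20/2) = 2.2136. Critical value z_{0.025} = 1.960.
Revised power = Φ(δ − 1.960) + Φ(−δ − 1.960) = Φ(0.254) + Φ(-4.174) = 0.6001 + 0.0000 = 0.6001.

Power ≈ 0.600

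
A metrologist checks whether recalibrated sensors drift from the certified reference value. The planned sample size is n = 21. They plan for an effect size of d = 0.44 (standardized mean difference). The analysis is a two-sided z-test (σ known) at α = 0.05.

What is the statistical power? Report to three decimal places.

Power ≈ 0.523

Noncentrality parameter: δ = d·√n = 0.44 × √21 = 2.0163
Critical value for a two-sided test at α = 0.05: z_{α/2} = 1.960.
Power = Φ(δ − 1.960) + Φ(−δ − 1.960) = Φ(0.056) + Φ(-3.976) = 0.5225 + 0.0000 = 0.5225.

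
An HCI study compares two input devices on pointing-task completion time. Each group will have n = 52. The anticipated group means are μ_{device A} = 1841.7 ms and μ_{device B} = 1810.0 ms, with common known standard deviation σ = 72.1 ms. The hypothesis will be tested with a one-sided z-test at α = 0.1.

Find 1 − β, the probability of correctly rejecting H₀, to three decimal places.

Power ≈ 0.832

Standardized effect: d = |μ_{device A} − μ_{device B}| / σ = |1841.7 − 1810.0| / 72.1 = 0.4397
Noncentrality parameter: δ = d·√(n/2) = 0.4397 × √(52/2) = 2.2419
Critical value for a one-sided test at α = 0.1: z_α = 1.282.
Power = P(Z > 1.282 − δ) = Φ(0.960) = 0.8316.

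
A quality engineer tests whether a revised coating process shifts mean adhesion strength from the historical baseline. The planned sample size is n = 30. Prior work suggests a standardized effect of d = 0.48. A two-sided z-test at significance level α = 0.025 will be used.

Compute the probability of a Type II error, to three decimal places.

β ≈ 0.349

Noncentrality parameter: δ = d·√n = 0.48 × √30 = 2.6291
Two-sided α = 0.025 → critical value z_{0.0125} = 2.241.
Power = Φ(δ − 2.241) + Φ(−δ − 2.241) = Φ(0.388) + Φ(-4.870) = 0.6509 + 0.0000 = 0.6509.
Type II error: β = 1 − power = 1 − 0.6509 = 0.3491.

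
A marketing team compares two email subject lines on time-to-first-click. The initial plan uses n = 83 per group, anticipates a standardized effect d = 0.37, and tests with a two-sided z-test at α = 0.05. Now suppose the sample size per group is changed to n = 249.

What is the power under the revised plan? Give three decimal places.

Power ≈ 0.985

With n = 249 per group: δ = d·√(n/2) = 0.37 × √(249/2) = 4.1284. Critical value z_{0.025} = 1.960.
Revised power = Φ(δ − 1.960) + Φ(−δ − 1.960) = Φ(2.168) + Φ(-6.088) = 0.9849 + 0.0000 = 0.9849.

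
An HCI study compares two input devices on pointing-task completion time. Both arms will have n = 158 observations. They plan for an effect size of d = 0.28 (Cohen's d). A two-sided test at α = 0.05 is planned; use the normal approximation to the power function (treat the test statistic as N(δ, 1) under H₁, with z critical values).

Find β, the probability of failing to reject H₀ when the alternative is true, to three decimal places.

Noncentrality parameter: δ = d·√(n/2) = 0.28 × √(158/2) = 2.4887
Critical value for a two-sided test at α = 0.05: z_{α/2} = 1.960.
Power = Φ(δ − 1.960) + Φ(−δ − 1.960) = Φ(0.529) + Φ(-4.449) = 0.7015 + 0.0000 = 0.7015.
Type II error: β = 1 − power = 1 − 0.7015 = 0.2985.

β ≈ 0.298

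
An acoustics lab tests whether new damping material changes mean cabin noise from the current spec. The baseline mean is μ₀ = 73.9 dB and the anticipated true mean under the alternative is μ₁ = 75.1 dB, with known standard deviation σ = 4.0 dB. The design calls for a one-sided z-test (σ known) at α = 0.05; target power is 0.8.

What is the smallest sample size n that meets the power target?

n = 69

Standardized effect: d = |μ₁ − μ₀| / σ = |75.1 − 73.9| / 4.0 = 0.3000
For power 0.8 need Φ(δ − z_{0.05}) = 0.8, so δ = z_{0.05} + z_{0.20} = 1.645 + 0.842 = 2.486.
δ = d·√n ⇒ n = (δ/d)² = (2.486 / 0.3000)² = 68.70.
Rounding up, n = 69.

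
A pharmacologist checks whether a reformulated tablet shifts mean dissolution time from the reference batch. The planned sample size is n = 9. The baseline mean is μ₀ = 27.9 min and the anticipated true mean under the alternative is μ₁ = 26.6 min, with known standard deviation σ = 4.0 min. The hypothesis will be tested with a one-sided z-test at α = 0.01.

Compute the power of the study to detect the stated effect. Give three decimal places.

Power ≈ 0.088

Standardized effect: d = |μ₁ − μ₀| / σ = |26.6 − 27.9| / 4.0 = 0.3250
Noncentrality parameter: δ = d·√n = 0.3250 × √9 = 0.9750
Critical value for a one-sided test at α = 0.01: z_α = 2.326.
Power = P(Z > 2.326 − δ) = Φ(-1.351) = 0.0883.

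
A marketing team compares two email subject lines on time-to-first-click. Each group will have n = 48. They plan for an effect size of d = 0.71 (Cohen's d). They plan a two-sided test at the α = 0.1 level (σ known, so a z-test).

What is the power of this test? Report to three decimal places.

Noncentrality parameter: δ = d·√(n/2) = 0.71 × √(48/2) = 3.4783
Critical value for a two-sided test at α = 0.1: z_{α/2} = 1.645.
Power = Φ(δ − 1.645) + Φ(−δ − 1.645) = Φ(1.833) + Φ(-5.123) = 0.9666 + 0.0000 = 0.9666.

Power ≈ 0.967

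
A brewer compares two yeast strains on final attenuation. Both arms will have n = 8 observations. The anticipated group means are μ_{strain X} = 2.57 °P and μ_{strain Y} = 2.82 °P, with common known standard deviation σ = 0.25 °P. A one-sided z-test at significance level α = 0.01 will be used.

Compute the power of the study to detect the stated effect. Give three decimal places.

Standardized effect: d = |μ_{strain X} − μ_{strain Y}| / σ = |2.57 − 2.82| / 0.25 = 1.0000
Noncentrality parameter: λ = d·√(n/2) = 1.0000 × √(8/2) = 2.0000
Critical value for a one-sided test at α = 0.01: z_α = 2.326.
Power = Φ(λ − 2.326) = Φ(-0.326) = 0.3721.

Power ≈ 0.372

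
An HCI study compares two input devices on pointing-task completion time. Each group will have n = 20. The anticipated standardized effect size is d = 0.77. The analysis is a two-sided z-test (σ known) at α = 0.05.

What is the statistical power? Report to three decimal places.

Noncentrality parameter: δ = d·√(n/2) = 0.77 × √(20/2) = 2.4350
Two-sided α = 0.05 → critical value z_{0.025} = 1.960.
Power = Φ(δ − 1.960) + Φ(−δ − 1.960) = Φ(0.475) + Φ(-4.395) = 0.6826 + 0.0000 = 0.6826.

Power ≈ 0.683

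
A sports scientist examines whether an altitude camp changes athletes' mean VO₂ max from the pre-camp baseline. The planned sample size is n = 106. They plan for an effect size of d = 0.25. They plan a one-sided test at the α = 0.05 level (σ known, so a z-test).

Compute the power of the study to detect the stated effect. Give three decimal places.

Noncentrality parameter: δ = d·√n = 0.25 × √106 = 2.5739
Critical value for a one-sided test at α = 0.05: z_α = 1.645.
Power = P(Z > 1.645 − δ) = Φ(0.929) = 0.8236.

Power ≈ 0.824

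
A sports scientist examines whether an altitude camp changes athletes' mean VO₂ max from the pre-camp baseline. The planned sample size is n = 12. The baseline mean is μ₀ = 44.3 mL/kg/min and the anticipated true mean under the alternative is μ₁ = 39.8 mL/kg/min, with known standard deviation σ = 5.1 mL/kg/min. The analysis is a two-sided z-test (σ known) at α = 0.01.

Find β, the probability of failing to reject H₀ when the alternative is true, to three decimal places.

Standardized effect: d = |μ₁ − μ₀| / σ = |39.8 − 44.3| / 5.1 = 0.8824
Noncentrality parameter: λ = d·√n = 0.8824 × √12 = 3.0566
Two-sided α = 0.01 → critical value z_{0.005} = 2.576.
Power = Φ(λ − 2.576) + Φ(−λ − 2.576) = Φ(0.481) + Φ(-5.632) = 0.6846 + 0.0000 = 0.6846.
Type II error: β = 1 − power = 1 − 0.6846 = 0.3154.

β ≈ 0.315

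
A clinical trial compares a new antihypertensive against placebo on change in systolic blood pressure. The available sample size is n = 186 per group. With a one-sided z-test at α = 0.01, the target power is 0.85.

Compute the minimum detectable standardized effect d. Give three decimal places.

Required noncentrality: δ = z_{0.01} + z_{0.15} = 2.326 + 1.036 = 3.363.
δ = d·√(n/2) ⇒ d = δ/√(n/2) = 3.363/√(186/2) = 0.3487.

d ≈ 0.349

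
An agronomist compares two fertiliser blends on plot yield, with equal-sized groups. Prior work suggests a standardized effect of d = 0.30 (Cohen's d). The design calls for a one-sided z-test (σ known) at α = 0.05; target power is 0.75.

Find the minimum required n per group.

n = 120 per group

Set Φ(δ − 1.645) = 0.75; then δ − 1.645 = Φ⁻¹(0.75) = 0.674, giving δ = 2.319.
δ = d·√(n/2) ⇒ n = 2(δ/d)² = 2 × (2.319 / 0.30)² = 119.54.
Rounding up, n = 120 per group.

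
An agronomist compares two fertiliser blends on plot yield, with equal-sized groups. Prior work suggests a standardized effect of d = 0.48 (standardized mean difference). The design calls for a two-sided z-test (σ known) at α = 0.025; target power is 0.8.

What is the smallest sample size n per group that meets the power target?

For power 0.8 need Φ(δ − z_{0.0125}) = 0.8, so δ = z_{0.0125} + z_{0.20} = 2.241 + 0.842 = 3.083.
(For δ > 0 the lower-tail rejection region contributes negligibly to power, so the one-term inversion is standard.)
δ = d·√(n/2) ⇒ n = 2(δ/d)² = 2 × (3.083 / 0.48)² = 82.51.
Rounding up, n = 83 per group.

n = 83 per group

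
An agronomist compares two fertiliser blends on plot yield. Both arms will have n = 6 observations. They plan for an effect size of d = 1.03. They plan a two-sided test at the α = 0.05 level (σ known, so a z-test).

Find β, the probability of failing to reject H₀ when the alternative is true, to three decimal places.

β ≈ 0.570

Noncentrality parameter: δ = d·√(n/2) = 1.03 × √(6/2) = 1.7840
Two-sided α = 0.05 → critical value z_{0.025} = 1.960.
Power = Φ(δ − 1.960) + Φ(−δ − 1.960) = Φ(-0.176) + Φ(-3.744) = 0.4302 + 0.0001 = 0.4303.
Type II error: β = 1 − power = 1 − 0.4303 = 0.5697.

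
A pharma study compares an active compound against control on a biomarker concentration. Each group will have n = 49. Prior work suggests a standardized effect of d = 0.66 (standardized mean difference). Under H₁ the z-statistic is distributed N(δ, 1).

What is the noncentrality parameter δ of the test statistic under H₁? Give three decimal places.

δ ≈ 3.267

δ = d·√(n/2) = 0.66 × √(49/2) = 3.2668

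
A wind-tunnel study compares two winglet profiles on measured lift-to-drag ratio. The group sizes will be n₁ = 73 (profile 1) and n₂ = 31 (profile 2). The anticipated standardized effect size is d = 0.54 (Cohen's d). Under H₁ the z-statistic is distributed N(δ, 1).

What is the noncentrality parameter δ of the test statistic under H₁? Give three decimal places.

δ ≈ 2.519

The noncentrality parameter scales effect size by the design's sample-size factor: δ = d / √(1/n₁ + 1/n₂) = 0.54 / √(1/73 + 1/31) = 2.5189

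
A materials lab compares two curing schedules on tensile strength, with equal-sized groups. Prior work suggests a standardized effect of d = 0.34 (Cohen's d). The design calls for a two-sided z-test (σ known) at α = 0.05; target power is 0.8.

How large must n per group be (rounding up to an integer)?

For power 0.8 need Φ(δ − z_{0.025}) = 0.8, so δ = z_{0.025} + z_{0.20} = 1.960 + 0.842 = 2.802.
(For δ > 0 the lower-tail rejection region contributes negligibly to power, so the one-term inversion is standard.)
δ = d·√(n/2) ⇒ n = 2(δ/d)² = 2 × (2.802 / 0.34)² = 135.79.
Round up to the next whole unit.

n = 136 per group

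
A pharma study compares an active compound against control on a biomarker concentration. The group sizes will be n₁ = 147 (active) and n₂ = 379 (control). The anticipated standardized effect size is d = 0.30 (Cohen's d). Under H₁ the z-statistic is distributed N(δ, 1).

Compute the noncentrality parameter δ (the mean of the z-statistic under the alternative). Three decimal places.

δ ≈ 3.087

δ = d / √(1/n₁ + 1/n₂) = 0.30 / √(1/147 + 1/379) = 3.0875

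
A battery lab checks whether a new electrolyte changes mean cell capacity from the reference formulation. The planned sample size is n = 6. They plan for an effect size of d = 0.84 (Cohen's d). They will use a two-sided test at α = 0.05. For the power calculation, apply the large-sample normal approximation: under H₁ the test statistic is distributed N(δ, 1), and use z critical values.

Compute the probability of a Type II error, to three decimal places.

Noncentrality parameter: δ = d·√n = 0.84 × √6 = 2.0576
Two-sided α = 0.05 → critical value z_{0.025} = 1.960.
Power = Φ(δ − 1.960) + Φ(−δ − 1.960) = Φ(0.098) + Φ(-4.018) = 0.5389 + 0.0000 = 0.5389.
Type II error: β = 1 − power = 1 − 0.5389 = 0.4611.

β ≈ 0.461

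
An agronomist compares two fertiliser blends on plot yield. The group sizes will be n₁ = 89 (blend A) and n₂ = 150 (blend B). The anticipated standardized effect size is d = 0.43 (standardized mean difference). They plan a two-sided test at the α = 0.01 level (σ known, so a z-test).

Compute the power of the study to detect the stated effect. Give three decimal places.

Noncentrality parameter: δ = d / √(1/n₁ + 1/n₂) = 0.43 / √(1/89 + 1/150) = 3.2137
Critical value for a two-sided test at α = 0.01: z_{α/2} = 2.576.
Power = Φ(δ − 2.576) + Φ(−δ − 2.576) = Φ(0.638) + Φ(-5.790) = 0.7382 + 0.0000 = 0.7382.

Power ≈ 0.738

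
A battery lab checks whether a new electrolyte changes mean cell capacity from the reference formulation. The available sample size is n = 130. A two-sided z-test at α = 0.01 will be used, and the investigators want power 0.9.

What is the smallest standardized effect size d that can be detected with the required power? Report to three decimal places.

Need Φ(δ − 2.576) = 0.9, so δ = 2.576 + 1.282 = 3.857.
(The second rejection-region term Φ(−δ − z_{α/2}) is negligible and dropped.)
δ = d·√n ⇒ d = δ/√n = 3.857/√130 = 0.3383.

d ≈ 0.338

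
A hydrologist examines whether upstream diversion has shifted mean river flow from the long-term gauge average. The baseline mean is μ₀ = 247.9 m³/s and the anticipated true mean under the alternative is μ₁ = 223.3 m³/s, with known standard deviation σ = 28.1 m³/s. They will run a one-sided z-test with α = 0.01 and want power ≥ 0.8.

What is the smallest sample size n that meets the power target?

n = 14

Standardized effect: d = |μ₁ − μ₀| / σ = |223.3 − 247.9| / 28.1 = 0.8754
For power 0.8 need Φ(δ − z_{0.01}) = 0.8, so δ = z_{0.01} + z_{0.20} = 2.326 + 0.842 = 3.168.
δ = d·√n ⇒ n = (δ/d)² = (3.168 / 0.8754)² = 13.09.
Rounding up, n = 14.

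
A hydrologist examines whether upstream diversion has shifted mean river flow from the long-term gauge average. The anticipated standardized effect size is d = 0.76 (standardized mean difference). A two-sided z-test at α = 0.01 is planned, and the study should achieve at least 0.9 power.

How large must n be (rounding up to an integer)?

n = 26

For power 0.9 need Φ(δ − z_{0.005}) = 0.9, so δ = z_{0.005} + z_{0.10} = 2.576 + 1.282 = 3.857.
(For δ > 0 the lower-tail rejection region contributes negligibly to power, so the one-term inversion is standard.)
δ = d·√n ⇒ n = (δ/d)² = (3.857 / 0.76)² = 25.76.
Round up to the next whole unit.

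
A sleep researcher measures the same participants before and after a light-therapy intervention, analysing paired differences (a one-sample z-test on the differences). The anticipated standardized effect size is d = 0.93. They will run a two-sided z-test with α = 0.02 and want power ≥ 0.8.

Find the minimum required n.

n = 12

Set Φ(δ − 2.326) = 0.8; then δ − 2.326 = Φ⁻¹(0.8) = 0.842, giving δ = 3.168.
(For δ > 0 the lower-tail rejection region contributes negligibly to power, so the one-term inversion is standard.)
δ = d·√n ⇒ n = (δ/d)² = (3.168 / 0.93)² = 11.60.
Round up to the next whole unit.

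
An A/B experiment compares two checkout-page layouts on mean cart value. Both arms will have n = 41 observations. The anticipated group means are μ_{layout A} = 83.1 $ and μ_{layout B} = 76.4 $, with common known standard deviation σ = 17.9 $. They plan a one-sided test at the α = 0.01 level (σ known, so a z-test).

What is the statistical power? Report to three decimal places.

Standardized effect: d = |μ_{layout A} − μ_{layout B}| / σ = |83.1 − 76.4| / 17.9 = 0.3743
Noncentrality parameter: δ = d·√(n/2) = 0.3743 × √(41/2) = 1.6947
Critical value for a one-sided test at α = 0.01: z_α = 2.326.
Power = Φ(δ − 2.326) = Φ(-0.632) = 0.2638.

Power ≈ 0.264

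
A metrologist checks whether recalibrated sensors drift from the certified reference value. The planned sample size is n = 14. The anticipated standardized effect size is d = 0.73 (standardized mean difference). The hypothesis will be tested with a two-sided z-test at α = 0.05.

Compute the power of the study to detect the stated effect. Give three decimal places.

Noncentrality parameter: δ = d·√n = 0.73 × √14 = 2.7314
Two-sided α = 0.05 → critical value z_{0.025} = 1.960.
Power = Φ(δ − 1.960) + Φ(−δ − 1.960) = Φ(0.771) + Φ(-4.691) = 0.7798 + 0.0000 = 0.7798.

Power ≈ 0.780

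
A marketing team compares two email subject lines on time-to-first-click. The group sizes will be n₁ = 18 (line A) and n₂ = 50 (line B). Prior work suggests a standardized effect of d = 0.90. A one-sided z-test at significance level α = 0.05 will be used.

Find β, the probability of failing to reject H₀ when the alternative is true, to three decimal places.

Noncentrality parameter: δ = d / √(1/n₁ + 1/n₂) = 0.90 / √(1/18 + 1/50) = 3.2742
One-sided α = 0.05 → critical value z_{0.05} = 1.645.
Power = Φ(δ − 1.645) = Φ(1.629) = 0.9484.
Type II error: β = 1 − power = 1 − 0.9484 = 0.0516.

β ≈ 0.052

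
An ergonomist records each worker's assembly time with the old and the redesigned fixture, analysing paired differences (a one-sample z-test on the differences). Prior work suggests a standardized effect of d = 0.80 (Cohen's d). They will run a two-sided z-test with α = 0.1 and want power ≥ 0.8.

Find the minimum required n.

Set Φ(δ − 1.645) = 0.8; then δ − 1.645 = Φ⁻¹(0.8) = 0.842, giving δ = 2.486.
(Ignoring the negligible lower-tail rejection probability gives the usual closed-form inversion.)
δ = d·√n ⇒ n = (δ/d)² = (2.486 / 0.80)² = 9.66.
Rounding up, n = 10.

n = 10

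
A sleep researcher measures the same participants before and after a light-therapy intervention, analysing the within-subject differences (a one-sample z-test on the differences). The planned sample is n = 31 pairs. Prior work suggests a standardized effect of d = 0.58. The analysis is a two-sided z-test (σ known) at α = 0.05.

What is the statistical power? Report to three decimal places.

Noncentrality parameter: δ = d·√n = 0.58 × √31 = 3.2293
Two-sided α = 0.05 → critical value z_{0.025} = 1.960.
Power = Φ(δ − 1.960) + Φ(−δ − 1.960) = Φ(1.269) + Φ(-5.189) = 0.8978 + 0.0000 = 0.8978.

Power ≈ 0.898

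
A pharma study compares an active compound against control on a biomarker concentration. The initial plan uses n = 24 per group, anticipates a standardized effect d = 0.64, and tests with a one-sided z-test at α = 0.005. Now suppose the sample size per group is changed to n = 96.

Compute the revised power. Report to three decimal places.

Power ≈ 0.968

With n = 96 per group: δ = d·√(n/2) = 0.64 × √(96/2) = 4.4341. Critical value z_{0.005} = 2.576.
Revised power = P(Z > 2.576 − δ) = Φ(1.858) = 0.9684.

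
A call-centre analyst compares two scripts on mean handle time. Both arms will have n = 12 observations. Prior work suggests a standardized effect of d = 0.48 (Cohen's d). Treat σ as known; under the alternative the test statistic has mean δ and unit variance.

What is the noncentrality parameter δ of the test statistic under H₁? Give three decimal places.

The noncentrality parameter scales effect size by the design's sample-size factor: δ = d·√(n/2) = 0.48 × √(12/2) = 1.1758

δ ≈ 1.176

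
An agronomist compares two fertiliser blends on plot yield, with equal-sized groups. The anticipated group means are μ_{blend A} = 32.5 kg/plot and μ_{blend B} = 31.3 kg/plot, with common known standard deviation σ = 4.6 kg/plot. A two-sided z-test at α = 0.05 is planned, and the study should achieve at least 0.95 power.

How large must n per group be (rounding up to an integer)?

Standardized effect: d = |μ_{blend A} − μ_{blend B}| / σ = |32.5 − 31.3| / 4.6 = 0.2609
For power 0.95 need Φ(δ − z_{0.025}) = 0.95, so δ = z_{0.025} + z_{0.05} = 1.960 + 1.645 = 3.605.
(The Φ(−δ − z_{α/2}) term is vanishingly small for δ > 0 and is dropped in the standard sample-size formula.)
δ = d·√(n/2) ⇒ n = 2(δ/d)² = 2 × (3.605 / 0.2609)² = 381.90.
Round up to the next whole unit.

n = 382 per group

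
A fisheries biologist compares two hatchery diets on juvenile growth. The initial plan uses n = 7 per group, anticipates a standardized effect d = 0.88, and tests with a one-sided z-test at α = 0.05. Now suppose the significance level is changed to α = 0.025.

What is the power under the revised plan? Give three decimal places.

Power ≈ 0.377

δ = d·√(n/2) = 0.88 × √(7/2) = 1.6463 (unchanged). New critical value: z_{0.025} = 1.960.
Revised power = Φ(δ − 1.960) = Φ(-0.314) = 0.3769.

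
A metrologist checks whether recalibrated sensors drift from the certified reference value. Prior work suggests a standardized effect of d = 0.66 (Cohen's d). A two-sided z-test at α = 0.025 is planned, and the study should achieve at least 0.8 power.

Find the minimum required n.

For power 0.8 need Φ(δ − z_{0.0125}) = 0.8, so δ = z_{0.0125} + z_{0.20} = 2.241 + 0.842 = 3.083.
(Ignoring the negligible lower-tail rejection probability gives the usual closed-form inversion.)
δ = d·√n ⇒ n = (δ/d)² = (3.083 / 0.66)² = 21.82.
Round up to the next whole unit.

n = 22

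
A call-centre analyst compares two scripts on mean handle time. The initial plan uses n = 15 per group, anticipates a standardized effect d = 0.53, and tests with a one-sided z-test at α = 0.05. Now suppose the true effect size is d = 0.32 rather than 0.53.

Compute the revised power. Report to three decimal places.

Power ≈ 0.221

With d = 0.32: δ = d·√(n/2) = 0.32 × √(15/2) = 0.8764. Critical value z_{0.05} = 1.645.
Revised power = P(Z > 1.645 − δ) = Φ(-0.768) = 0.2211.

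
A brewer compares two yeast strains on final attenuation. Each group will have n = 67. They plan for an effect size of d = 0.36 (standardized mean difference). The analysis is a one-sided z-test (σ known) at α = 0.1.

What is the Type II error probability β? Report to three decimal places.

β ≈ 0.211

Noncentrality parameter: δ = d·√(n/2) = 0.36 × √(67/2) = 2.0837
One-sided α = 0.1 → critical value z_{0.1} = 1.282.
Power = Φ(δ − 1.282) = Φ(0.802) = 0.7888.
Type II error: β = 1 − power = 1 − 0.7888 = 0.2112.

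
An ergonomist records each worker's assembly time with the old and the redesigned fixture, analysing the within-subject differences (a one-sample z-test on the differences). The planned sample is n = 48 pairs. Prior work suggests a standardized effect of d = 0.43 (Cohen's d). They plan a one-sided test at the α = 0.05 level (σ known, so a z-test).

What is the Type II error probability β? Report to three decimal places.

Noncentrality parameter: δ = d·√n = 0.43 × √48 = 2.9791
One-sided α = 0.05 → critical value z_{0.05} = 1.645.
Power = Φ(δ − 1.645) = Φ(1.334) = 0.9089.
Type II error: β = 1 − power = 1 − 0.9089 = 0.0911.

β ≈ 0.091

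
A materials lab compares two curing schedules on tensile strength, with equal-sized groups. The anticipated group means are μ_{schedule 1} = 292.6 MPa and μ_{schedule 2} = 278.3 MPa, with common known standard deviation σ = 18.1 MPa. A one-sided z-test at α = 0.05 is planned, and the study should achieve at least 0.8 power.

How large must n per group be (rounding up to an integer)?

n = 20 per group

Standardized effect: d = |μ_{schedule 1} − μ_{schedule 2}| / σ = |292.6 − 278.3| / 18.1 = 0.7901
Set Φ(δ − 1.645) = 0.8; then δ − 1.645 = Φ⁻¹(0.8) = 0.842, giving δ = 2.486.
δ = d·√(n/2) ⇒ n = 2(δ/d)² = 2 × (2.486 / 0.7901)² = 19.81.
Rounding up, n = 20 per group.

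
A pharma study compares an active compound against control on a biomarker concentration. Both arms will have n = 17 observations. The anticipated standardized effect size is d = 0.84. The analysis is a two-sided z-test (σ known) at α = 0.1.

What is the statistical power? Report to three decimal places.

Noncentrality parameter: δ = d·√(n/2) = 0.84 × √(17/2) = 2.4490
Two-sided α = 0.1 → critical value z_{0.05} = 1.645.
Power = Φ(δ − 1.645) + Φ(−δ − 1.645) = Φ(0.804) + Φ(-4.094) = 0.7893 + 0.0000 = 0.7894.

Power ≈ 0.789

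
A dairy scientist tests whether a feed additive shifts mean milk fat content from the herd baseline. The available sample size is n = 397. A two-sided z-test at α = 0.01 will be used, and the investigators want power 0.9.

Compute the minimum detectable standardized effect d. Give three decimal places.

Required noncentrality: δ = z_{0.005} + z_{0.10} = 2.576 + 1.282 = 3.857.
(The second rejection-region term Φ(−δ − z_{α/2}) is negligible and dropped.)
δ = d·√n ⇒ d = δ/√n = 3.857/√397 = 0.1936.

d ≈ 0.194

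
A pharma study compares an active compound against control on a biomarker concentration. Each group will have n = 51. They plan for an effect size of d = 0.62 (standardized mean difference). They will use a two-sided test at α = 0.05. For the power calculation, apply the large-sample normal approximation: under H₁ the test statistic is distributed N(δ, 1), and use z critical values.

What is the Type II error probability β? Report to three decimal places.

Noncentrality parameter: δ = d·√(n/2) = 0.62 × √(51/2) = 3.1308
Two-sided α = 0.05 → critical value z_{0.025} = 1.960.
Power = Φ(δ − 1.960) + Φ(−δ − 1.960) = Φ(1.171) + Φ(-5.091) = 0.8792 + 0.0000 = 0.8792.
Type II error: β = 1 − power = 1 − 0.8792 = 0.1208.

β ≈ 0.121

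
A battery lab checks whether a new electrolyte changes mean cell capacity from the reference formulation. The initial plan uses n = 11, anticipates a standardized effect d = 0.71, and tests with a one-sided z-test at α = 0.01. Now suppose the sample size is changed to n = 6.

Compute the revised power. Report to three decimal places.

With n = 6: δ = d·√n = 0.71 × √6 = 1.7391. Critical value z_{0.01} = 2.326.
Revised power = Φ(δ − 2.326) = Φ(-0.587) = 0.2785.

Power ≈ 0.279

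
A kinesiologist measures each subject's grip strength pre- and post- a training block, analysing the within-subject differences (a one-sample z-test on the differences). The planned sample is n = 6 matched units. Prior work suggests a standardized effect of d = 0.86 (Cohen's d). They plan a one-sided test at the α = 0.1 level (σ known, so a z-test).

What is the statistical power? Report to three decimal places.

Power ≈ 0.795

Noncentrality parameter: δ = d·√n = 0.86 × √6 = 2.1066
Critical value for a one-sided test at α = 0.1: z_α = 1.282.
Power = P(Z > 1.282 − δ) = Φ(0.825) = 0.7953.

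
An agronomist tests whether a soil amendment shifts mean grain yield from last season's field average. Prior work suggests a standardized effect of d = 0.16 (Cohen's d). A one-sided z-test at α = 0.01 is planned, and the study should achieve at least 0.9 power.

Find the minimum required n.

n = 509

Set Φ(δ − 2.326) = 0.9; then δ − 2.326 = Φ⁻¹(0.9) = 1.282, giving δ = 3.608.
δ = d·√n ⇒ n = (δ/d)² = (3.608 / 0.16)² = 508.47.
Rounding up, n = 509.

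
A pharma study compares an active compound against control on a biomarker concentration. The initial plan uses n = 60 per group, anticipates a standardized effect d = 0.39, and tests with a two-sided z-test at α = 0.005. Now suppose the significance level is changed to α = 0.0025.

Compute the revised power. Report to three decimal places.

Power ≈ 0.187

δ = d·√(n/2) = 0.39 × √(60/2) = 2.1361 (unchanged). New critical value: z_{0.0013} = 3.023.
Revised power = Φ(δ − 3.023) + Φ(−δ − 3.023) = Φ(-0.887) + Φ(-5.159) = 0.1875 + 0.0000 = 0.1875.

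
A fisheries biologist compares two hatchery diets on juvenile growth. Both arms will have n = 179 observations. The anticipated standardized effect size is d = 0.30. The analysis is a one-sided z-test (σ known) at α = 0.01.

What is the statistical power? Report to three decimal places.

Noncentrality parameter: δ = d·√(n/2) = 0.30 × √(179/2) = 2.8381
Critical value for a one-sided test at α = 0.01: z_α = 2.326.
Power = Φ(δ − 2.326) = Φ(0.512) = 0.6956.

Power ≈ 0.696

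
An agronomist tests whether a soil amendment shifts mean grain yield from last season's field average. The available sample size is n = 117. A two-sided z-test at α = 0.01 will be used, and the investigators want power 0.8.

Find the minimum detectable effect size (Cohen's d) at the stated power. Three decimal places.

d ≈ 0.316

Required noncentrality: δ = z_{0.005} + z_{0.20} = 2.576 + 0.842 = 3.417.
(Lower-tail contribution to power is negligible for δ > 0.)
δ = d·√n ⇒ d = δ/√n = 3.417/√117 = 0.3159.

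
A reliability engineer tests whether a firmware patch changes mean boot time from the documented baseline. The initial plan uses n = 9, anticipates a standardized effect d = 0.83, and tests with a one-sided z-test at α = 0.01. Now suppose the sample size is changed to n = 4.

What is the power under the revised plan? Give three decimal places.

Power ≈ 0.253

With n = 4: δ = d·√n = 0.83 × √4 = 1.6600. Critical value z_{0.01} = 2.326.
Revised power = P(Z > 2.326 − δ) = Φ(-0.666) = 0.2526.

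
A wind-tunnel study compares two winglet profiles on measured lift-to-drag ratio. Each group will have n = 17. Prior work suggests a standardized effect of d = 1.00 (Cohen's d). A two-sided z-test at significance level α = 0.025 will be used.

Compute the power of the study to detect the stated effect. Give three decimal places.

Power ≈ 0.750

Noncentrality parameter: δ = d·√(n/2) = 1.00 × √(17/2) = 2.9155
Critical value for a two-sided test at α = 0.025: z_{α/2} = 2.241.
Power = Φ(δ − 2.241) + Φ(−δ − 2.241) = Φ(0.674) + Φ(-5.157) = 0.7499 + 0.0000 = 0.7499.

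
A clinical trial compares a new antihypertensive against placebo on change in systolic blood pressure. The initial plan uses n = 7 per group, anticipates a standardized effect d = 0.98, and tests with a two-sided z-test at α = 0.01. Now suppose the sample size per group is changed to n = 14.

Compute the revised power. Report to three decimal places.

With n = 14 per group: δ = d·√(n/2) = 0.98 × √(14/2) = 2.5928. Critical value z_{0.005} = 2.576.
Revised power = Φ(δ − 2.576) + Φ(−δ − 2.576) = Φ(0.017) + Φ(-5.169) = 0.5068 + 0.0000 = 0.5068.

Power ≈ 0.507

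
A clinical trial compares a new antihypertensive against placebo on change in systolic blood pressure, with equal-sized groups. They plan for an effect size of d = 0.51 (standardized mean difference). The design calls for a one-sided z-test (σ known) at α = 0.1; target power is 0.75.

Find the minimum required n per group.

n = 30 per group

Set Φ(δ − 1.282) = 0.75; then δ − 1.282 = Φ⁻¹(0.75) = 0.674, giving δ = 1.956.
δ = d·√(n/2) ⇒ n = 2(δ/d)² = 2 × (1.956 / 0.51)² = 29.42.
Round up to the next whole unit.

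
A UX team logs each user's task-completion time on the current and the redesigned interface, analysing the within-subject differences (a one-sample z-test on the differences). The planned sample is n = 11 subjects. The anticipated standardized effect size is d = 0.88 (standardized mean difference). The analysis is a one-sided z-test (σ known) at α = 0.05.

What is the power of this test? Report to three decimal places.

Noncentrality parameter: δ = d·√n = 0.88 × √11 = 2.9186
Critical value for a one-sided test at α = 0.05: z_α = 1.645.
Power = P(Z > 1.645 − δ) = Φ(1.274) = 0.8986.

Power ≈ 0.899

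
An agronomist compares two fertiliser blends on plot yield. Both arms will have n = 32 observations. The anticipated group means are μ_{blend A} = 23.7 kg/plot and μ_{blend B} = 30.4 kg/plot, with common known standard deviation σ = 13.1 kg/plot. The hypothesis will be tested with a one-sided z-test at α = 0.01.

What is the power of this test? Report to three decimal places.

Standardized effect: d = |μ_{blend A} − μ_{blend B}| / σ = |23.7 − 30.4| / 13.1 = 0.5115
Noncentrality parameter: λ = d·√(n/2) = 0.5115 × √(32/2) = 2.0458
Critical value for a one-sided test at α = 0.01: z_α = 2.326.
Power = P(Z > 2.326 − λ) = Φ(-0.281) = 0.3895.

Power ≈ 0.390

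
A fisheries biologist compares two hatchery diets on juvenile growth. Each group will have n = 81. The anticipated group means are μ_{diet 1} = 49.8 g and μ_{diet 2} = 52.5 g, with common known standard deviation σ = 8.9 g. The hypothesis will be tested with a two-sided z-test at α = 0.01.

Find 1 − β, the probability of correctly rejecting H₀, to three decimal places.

Power ≈ 0.259

Standardized effect: d = |μ_{diet 1} − μ_{diet 2}| / σ = |49.8 − 52.5| / 8.9 = 0.3034
Noncentrality parameter: δ = d·√(n/2) = 0.3034 × √(81/2) = 1.9306
Two-sided α = 0.01 → critical value z_{0.005} = 2.576.
Power = Φ(δ − 2.576) + Φ(−δ − 2.576) = Φ(-0.645) + Φ(-4.506) = 0.2594 + 0.0000 = 0.2594.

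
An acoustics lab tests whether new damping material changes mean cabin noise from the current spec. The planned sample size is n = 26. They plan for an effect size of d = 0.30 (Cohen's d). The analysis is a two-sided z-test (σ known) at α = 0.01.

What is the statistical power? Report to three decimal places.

Power ≈ 0.148

Noncentrality parameter: δ = d·√n = 0.30 × √26 = 1.5297
Critical value for a two-sided test at α = 0.01: z_{α/2} = 2.576.
Power = Φ(δ − 2.576) + Φ(−δ − 2.576) = Φ(-1.046) + Φ(-4.106) = 0.1478 + 0.0000 = 0.1478.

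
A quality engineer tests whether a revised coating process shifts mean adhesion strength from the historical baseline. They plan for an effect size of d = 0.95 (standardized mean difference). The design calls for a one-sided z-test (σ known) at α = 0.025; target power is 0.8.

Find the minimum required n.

For power 0.8 need Φ(δ − z_{0.025}) = 0.8, so δ = z_{0.025} + z_{0.20} = 1.960 + 0.842 = 2.802.
δ = d·√n ⇒ n = (δ/d)² = (2.802 / 0.95)² = 8.70.
Round up to the next whole unit.

n = 9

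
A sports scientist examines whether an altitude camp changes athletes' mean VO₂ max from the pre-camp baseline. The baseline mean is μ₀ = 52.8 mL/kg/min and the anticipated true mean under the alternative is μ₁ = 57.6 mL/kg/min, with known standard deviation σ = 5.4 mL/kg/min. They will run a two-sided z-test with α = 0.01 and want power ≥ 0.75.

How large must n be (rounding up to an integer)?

n = 14

Standardized effect: d = |μ₁ − μ₀| / σ = |57.6 − 52.8| / 5.4 = 0.8889
For power 0.75 need Φ(δ − z_{0.005}) = 0.75, so δ = z_{0.005} + z_{0.25} = 2.576 + 0.674 = 3.250.
(For δ > 0 the lower-tail rejection region contributes negligibly to power, so the one-term inversion is standard.)
δ = d·√n ⇒ n = (δ/d)² = (3.250 / 0.8889)² = 13.37.
Round up to the next whole unit.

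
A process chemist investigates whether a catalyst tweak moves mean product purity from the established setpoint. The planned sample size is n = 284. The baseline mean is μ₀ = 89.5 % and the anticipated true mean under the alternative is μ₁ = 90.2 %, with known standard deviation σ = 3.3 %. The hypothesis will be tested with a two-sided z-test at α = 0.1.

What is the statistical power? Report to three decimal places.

Standardized effect: d = |μ₁ − μ₀| / σ = |90.2 − 89.5| / 3.3 = 0.2121
Noncentrality parameter: δ = d·√n = 0.2121 × √284 = 3.5747
Critical value for a two-sided test at α = 0.1: z_{α/2} = 1.645.
Power = Φ(δ − 1.645) + Φ(−δ − 1.645) = Φ(1.930) + Φ(-5.220) = 0.9732 + 0.0000 = 0.9732.

Power ≈ 0.973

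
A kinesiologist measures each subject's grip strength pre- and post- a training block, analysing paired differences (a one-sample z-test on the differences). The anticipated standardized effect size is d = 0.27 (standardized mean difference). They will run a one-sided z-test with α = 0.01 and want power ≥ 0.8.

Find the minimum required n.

n = 138

Set Φ(δ − 2.326) = 0.8; then δ − 2.326 = Φ⁻¹(0.8) = 0.842, giving δ = 3.168.
δ = d·√n ⇒ n = (δ/d)² = (3.168 / 0.27)² = 137.67.
Round up to the next whole unit.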